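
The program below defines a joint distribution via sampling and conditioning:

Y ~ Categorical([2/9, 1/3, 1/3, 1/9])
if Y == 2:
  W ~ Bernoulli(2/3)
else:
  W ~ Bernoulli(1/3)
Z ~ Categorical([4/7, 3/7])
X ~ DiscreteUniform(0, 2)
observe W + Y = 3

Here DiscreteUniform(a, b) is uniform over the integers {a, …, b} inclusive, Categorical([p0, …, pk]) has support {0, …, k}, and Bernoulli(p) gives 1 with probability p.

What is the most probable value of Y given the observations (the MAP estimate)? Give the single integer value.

argmax_v P(Y = v | obs) = 2

Enumerate traces; 12 have nonzero weight after conditioning:
  (Y=2, W=1, Z=0, X=0) weight 8/189
  (Y=2, W=1, Z=0, X=1) weight 8/189
  (Y=2, W=1, Z=0, X=2) weight 8/189
  (Y=2, W=1, Z=1, X=0) weight 2/63
  (Y=2, W=1, Z=1, X=1) weight 2/63
  (Y=2, W=1, Z=1, X=2) weight 2/63
  (Y=3, W=0, Z=0, X=0) weight 8/567
  (Y=3, W=0, Z=0, X=1) weight 8/567
  … 4 more
Group by Y:
  weight(Y=2) = 2/9
  weight(Y=3) = 2/27
Total weight = 2/9 + 2/27 = 8/27
P(Y=2 | obs) = 2/9 / 8/27 = 3/4
P(Y=3 | obs) = 2/27 / 8/27 = 1/4
argmax = 2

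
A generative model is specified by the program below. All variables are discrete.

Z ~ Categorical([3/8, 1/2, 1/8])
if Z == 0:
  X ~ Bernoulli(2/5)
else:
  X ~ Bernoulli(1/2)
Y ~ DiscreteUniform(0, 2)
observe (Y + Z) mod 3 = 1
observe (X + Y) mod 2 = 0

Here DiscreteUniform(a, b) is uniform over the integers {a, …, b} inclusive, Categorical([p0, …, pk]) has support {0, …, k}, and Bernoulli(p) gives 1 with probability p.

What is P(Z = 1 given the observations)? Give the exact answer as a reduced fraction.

Enumerate traces; 3 have nonzero weight after conditioning:
  (Z=0, X=1, Y=1) weight 1/20
  (Z=1, X=0, Y=0) weight 1/12
  (Z=2, X=0, Y=2) weight 1/48
Group by Z:
  weight(Z=0) = 1/20
  weight(Z=1) = 1/12
  weight(Z=2) = 1/48
Total weight = 1/20 + 1/12 + 1/48 = 37/240
P(Z=0 | obs) = 1/20 / 37/240 = 12/37
P(Z=1 | obs) = 1/12 / 37/240 = 20/37
P(Z=2 | obs) = 1/48 / 37/240 = 5/37

P(Z = 1 | obs) = 20/37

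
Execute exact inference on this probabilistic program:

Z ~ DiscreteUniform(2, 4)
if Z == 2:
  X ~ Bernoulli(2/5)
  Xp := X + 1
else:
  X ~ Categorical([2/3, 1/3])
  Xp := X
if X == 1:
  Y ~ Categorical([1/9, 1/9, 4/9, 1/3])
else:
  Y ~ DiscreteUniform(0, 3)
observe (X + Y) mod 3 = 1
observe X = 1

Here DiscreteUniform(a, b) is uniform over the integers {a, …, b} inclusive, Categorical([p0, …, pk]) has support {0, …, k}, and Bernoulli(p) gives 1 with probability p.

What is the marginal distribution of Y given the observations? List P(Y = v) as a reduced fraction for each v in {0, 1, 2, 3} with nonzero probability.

Enumerate traces; 6 have nonzero weight after conditioning:
  (Z=2, X=1, Y=0) weight 2/135
  (Z=2, X=1, Y=3) weight 2/45
  (Z=3, X=1, Y=0) weight 1/81
  (Z=3, X=1, Y=3) weight 1/27
  (Z=4, X=1, Y=0) weight 1/81
  (Z=4, X=1, Y=3) weight 1/27
Group by Y:
  weight(Y=0) = 16/405
  weight(Y=3) = 16/135
Total weight = 16/405 + 16/135 = 64/405
P(Y=0 | obs) = 16/405 / 64/405 = 1/4
P(Y=3 | obs) = 16/135 / 64/405 = 3/4

P(Y=0) = 1/4, P(Y=3) = 3/4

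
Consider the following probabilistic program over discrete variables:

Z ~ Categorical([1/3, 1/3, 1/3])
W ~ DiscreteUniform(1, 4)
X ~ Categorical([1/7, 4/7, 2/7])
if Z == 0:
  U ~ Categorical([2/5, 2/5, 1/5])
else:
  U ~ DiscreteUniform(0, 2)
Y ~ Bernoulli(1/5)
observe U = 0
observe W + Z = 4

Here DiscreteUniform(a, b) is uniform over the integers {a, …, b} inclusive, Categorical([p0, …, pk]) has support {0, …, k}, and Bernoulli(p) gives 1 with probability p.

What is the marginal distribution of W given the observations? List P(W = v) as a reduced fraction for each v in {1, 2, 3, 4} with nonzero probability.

P(W=2) = 5/16, P(W=3) = 5/16, P(W=4) = 3/8

Enumerate traces; 18 have nonzero weight after conditioning:
  (Z=0, W=4, X=0, U=0, Y=0) weight 2/525
  (Z=0, W=4, X=0, U=0, Y=1) weight 1/1050
  (Z=0, W=4, X=1, U=0, Y=0) weight 8/525
  (Z=0, W=4, X=1, U=0, Y=1) weight 2/525
  (Z=0, W=4, X=2, U=0, Y=0) weight 4/525
  (Z=0, W=4, X=2, U=0, Y=1) weight 1/525
  (Z=1, W=3, X=0, U=0, Y=0) weight 1/315
  (Z=1, W=3, X=0, U=0, Y=1) weight 1/1260
  (Z=2, W=2, X=0, U=0, Y=0) weight 1/315
  … 9 more
Group by W:
  weight(W=2) = 1/36
  weight(W=3) = 1/36
  weight(W=4) = 1/30
Total weight = 1/36 + 1/36 + 1/30 = 4/45
P(W=2 | obs) = 1/36 / 4/45 = 5/16
P(W=3 | obs) = 1/36 / 4/45 = 5/16
P(W=4 | obs) = 1/30 / 4/45 = 3/8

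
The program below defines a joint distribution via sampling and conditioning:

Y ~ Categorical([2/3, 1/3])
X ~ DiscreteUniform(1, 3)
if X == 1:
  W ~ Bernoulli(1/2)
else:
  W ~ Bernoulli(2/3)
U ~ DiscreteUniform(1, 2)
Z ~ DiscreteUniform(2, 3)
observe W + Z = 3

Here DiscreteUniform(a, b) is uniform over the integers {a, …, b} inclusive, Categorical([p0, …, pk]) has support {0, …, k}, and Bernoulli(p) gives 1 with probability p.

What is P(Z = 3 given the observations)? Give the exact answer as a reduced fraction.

P(Z = 3 | obs) = 7/18

Enumerate traces; 24 have nonzero weight after conditioning:
  (Y=0, X=1, W=0, U=1, Z=3) weight 1/36
  (Y=0, X=1, W=0, U=2, Z=3) weight 1/36
  (Y=0, X=1, W=1, U=1, Z=2) weight 1/36
  (Y=0, X=1, W=1, U=2, Z=2) weight 1/36
  (Y=0, X=2, W=0, U=1, Z=3) weight 1/54
  (Y=0, X=2, W=0, U=2, Z=3) weight 1/54
  (Y=0, X=2, W=1, U=1, Z=2) weight 1/27
  (Y=0, X=2, W=1, U=2, Z=2) weight 1/27
  … 16 more
Group by Z:
  weight(Z=2) = 11/36
  weight(Z=3) = 7/36
Total weight = 11/36 + 7/36 = 1/2
P(Z=2 | obs) = 11/36 / 1/2 = 11/18
P(Z=3 | obs) = 7/36 / 1/2 = 7/18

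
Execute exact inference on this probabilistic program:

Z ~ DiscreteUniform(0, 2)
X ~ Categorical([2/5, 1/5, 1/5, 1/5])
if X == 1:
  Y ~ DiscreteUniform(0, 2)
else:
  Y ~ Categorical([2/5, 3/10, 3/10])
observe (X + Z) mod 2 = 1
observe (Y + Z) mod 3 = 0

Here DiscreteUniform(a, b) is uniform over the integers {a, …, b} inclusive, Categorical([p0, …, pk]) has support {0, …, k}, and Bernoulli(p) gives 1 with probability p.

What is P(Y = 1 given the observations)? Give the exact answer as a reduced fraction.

P(Y = 1 | obs) = 19/68

Enumerate traces; 6 have nonzero weight after conditioning:
  (Z=0, X=1, Y=0) weight 1/45
  (Z=0, X=3, Y=0) weight 2/75
  (Z=1, X=0, Y=2) weight 1/25
  (Z=1, X=2, Y=2) weight 1/50
  (Z=2, X=1, Y=1) weight 1/45
  (Z=2, X=3, Y=1) weight 1/50
Group by Y:
  weight(Y=0) = 11/225
  weight(Y=1) = 19/450
  weight(Y=2) = 3/50
Total weight = 11/225 + 19/450 + 3/50 = 34/225
P(Y=0 | obs) = 11/225 / 34/225 = 11/34
P(Y=1 | obs) = 19/450 / 34/225 = 19/68
P(Y=2 | obs) = 3/50 / 34/225 = 27/68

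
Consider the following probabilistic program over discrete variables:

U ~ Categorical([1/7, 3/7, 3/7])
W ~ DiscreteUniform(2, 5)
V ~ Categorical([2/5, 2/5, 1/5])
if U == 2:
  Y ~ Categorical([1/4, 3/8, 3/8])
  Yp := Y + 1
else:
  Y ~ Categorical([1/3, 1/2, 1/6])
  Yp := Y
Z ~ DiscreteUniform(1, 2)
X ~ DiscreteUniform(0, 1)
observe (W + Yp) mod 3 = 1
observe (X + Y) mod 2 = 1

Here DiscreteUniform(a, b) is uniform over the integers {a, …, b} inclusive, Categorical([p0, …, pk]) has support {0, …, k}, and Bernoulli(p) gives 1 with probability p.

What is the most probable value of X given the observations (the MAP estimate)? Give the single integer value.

Enumerate traces; 72 have nonzero weight after conditioning:
  (U=0, W=2, V=0, Y=2, Z=1, X=1) weight 1/1680
  (U=0, W=2, V=0, Y=2, Z=2, X=1) weight 1/1680
  (U=0, W=2, V=1, Y=2, Z=1, X=1) weight 1/1680
  (U=0, W=2, V=1, Y=2, Z=2, X=1) weight 1/1680
  (U=0, W=2, V=2, Y=2, Z=1, X=1) weight 1/3360
  (U=0, W=2, V=2, Y=2, Z=2, X=1) weight 1/3360
  (U=0, W=3, V=0, Y=1, Z=1, X=0) weight 1/560
  (U=0, W=3, V=0, Y=1, Z=2, X=0) weight 1/560
  … 64 more
Group by X:
  weight(X=0) = 17/224
  weight(X=1) = 109/1344
Total weight = 17/224 + 109/1344 = 211/1344
P(X=0 | obs) = 17/224 / 211/1344 = 102/211
P(X=1 | obs) = 109/1344 / 211/1344 = 109/211
argmax = 1

argmax_v P(X = v | obs) = 1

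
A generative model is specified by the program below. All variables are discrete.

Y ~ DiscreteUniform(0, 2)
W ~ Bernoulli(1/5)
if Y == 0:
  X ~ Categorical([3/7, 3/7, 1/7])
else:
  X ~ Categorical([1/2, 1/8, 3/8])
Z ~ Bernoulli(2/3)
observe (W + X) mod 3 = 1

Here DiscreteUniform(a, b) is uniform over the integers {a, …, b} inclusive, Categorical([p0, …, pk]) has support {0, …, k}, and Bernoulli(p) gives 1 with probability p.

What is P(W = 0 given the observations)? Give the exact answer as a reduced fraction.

P(W = 0 | obs) = 19/29

Enumerate traces; 12 have nonzero weight after conditioning:
  (Y=0, W=0, X=1, Z=0) weight 4/105
  (Y=0, W=0, X=1, Z=1) weight 8/105
  (Y=0, W=1, X=0, Z=0) weight 1/105
  (Y=0, W=1, X=0, Z=1) weight 2/105
  (Y=1, W=0, X=1, Z=0) weight 1/90
  (Y=1, W=0, X=1, Z=1) weight 1/45
  (Y=1, W=1, X=0, Z=0) weight 1/90
  (Y=1, W=1, X=0, Z=1) weight 1/45
  … 4 more
Group by W:
  weight(W=0) = 19/105
  weight(W=1) = 2/21
Total weight = 19/105 + 2/21 = 29/105
P(W=0 | obs) = 19/105 / 29/105 = 19/29
P(W=1 | obs) = 2/21 / 29/105 = 10/29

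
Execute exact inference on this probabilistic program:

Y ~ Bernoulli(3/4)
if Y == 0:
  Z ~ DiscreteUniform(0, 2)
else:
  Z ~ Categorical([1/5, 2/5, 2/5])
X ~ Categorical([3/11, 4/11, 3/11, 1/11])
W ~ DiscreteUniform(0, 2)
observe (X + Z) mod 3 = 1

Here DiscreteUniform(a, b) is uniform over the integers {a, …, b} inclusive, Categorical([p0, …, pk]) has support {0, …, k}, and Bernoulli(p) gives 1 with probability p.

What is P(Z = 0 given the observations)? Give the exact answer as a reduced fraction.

P(Z = 0 | obs) = 8/31

Enumerate traces; 24 have nonzero weight after conditioning:
  (Y=0, Z=0, X=1, W=0) weight 1/99
  (Y=0, Z=0, X=1, W=1) weight 1/99
  (Y=0, Z=0, X=1, W=2) weight 1/99
  (Y=0, Z=1, X=0, W=0) weight 1/132
  (Y=0, Z=1, X=0, W=1) weight 1/132
  (Y=0, Z=1, X=0, W=2) weight 1/132
  (Y=0, Z=1, X=3, W=0) weight 1/396
  (Y=0, Z=1, X=3, W=1) weight 1/396
  (Y=0, Z=2, X=2, W=0) weight 1/132
  … 15 more
Group by Z:
  weight(Z=0) = 14/165
  weight(Z=1) = 23/165
  weight(Z=2) = 23/220
Total weight = 14/165 + 23/165 + 23/220 = 217/660
P(Z=0 | obs) = 14/165 / 217/660 = 8/31
P(Z=1 | obs) = 23/165 / 217/660 = 92/217
P(Z=2 | obs) = 23/220 / 217/660 = 69/217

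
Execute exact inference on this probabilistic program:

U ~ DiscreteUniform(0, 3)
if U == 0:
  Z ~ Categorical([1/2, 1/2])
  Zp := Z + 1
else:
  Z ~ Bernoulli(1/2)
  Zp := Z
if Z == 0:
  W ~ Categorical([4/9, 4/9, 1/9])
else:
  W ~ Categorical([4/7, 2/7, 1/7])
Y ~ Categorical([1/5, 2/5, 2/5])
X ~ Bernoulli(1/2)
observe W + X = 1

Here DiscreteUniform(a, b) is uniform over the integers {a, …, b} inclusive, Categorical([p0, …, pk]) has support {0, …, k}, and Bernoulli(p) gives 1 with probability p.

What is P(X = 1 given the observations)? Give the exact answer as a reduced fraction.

P(X = 1 | obs) = 32/55

Enumerate traces; 48 have nonzero weight after conditioning:
  (U=0, Z=0, W=0, Y=0, X=1) weight 1/180
  (U=0, Z=0, W=0, Y=1, X=1) weight 1/90
  (U=0, Z=0, W=0, Y=2, X=1) weight 1/90
  (U=0, Z=0, W=1, Y=0, X=0) weight 1/180
  (U=0, Z=0, W=1, Y=1, X=0) weight 1/90
  (U=0, Z=0, W=1, Y=2, X=0) weight 1/90
  (U=0, Z=1, W=0, Y=0, X=1) weight 1/140
  (U=0, Z=1, W=0, Y=1, X=1) weight 1/70
  … 40 more
Group by X:
  weight(X=0) = 23/126
  weight(X=1) = 16/63
Total weight = 23/126 + 16/63 = 55/126
P(X=0 | obs) = 23/126 / 55/126 = 23/55
P(X=1 | obs) = 16/63 / 55/126 = 32/55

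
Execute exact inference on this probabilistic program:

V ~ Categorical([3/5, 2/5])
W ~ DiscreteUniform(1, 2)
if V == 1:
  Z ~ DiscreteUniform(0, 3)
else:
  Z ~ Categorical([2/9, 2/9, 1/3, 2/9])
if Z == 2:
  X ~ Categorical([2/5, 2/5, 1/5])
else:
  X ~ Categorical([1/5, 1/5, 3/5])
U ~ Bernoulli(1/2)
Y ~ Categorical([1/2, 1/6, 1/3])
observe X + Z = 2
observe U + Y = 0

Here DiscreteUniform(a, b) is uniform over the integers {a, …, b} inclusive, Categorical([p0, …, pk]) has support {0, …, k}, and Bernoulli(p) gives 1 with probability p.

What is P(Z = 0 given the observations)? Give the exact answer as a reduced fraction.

P(Z = 0 | obs) = 21/46

Enumerate traces; 12 have nonzero weight after conditioning:
  (V=0, W=1, Z=0, X=2, U=0, Y=0) weight 1/100
  (V=0, W=1, Z=1, X=1, U=0, Y=0) weight 1/300
  (V=0, W=1, Z=2, X=0, U=0, Y=0) weight 1/100
  (V=0, W=2, Z=0, X=2, U=0, Y=0) weight 1/100
  (V=0, W=2, Z=1, X=1, U=0, Y=0) weight 1/300
  (V=0, W=2, Z=2, X=0, U=0, Y=0) weight 1/100
  (V=1, W=1, Z=0, X=2, U=0, Y=0) weight 3/400
  (V=1, W=1, Z=1, X=1, U=0, Y=0) weight 1/400
  … 4 more
Group by Z:
  weight(Z=0) = 7/200
  weight(Z=1) = 7/600
  weight(Z=2) = 3/100
Total weight = 7/200 + 7/600 + 3/100 = 23/300
P(Z=0 | obs) = 7/200 / 23/300 = 21/46
P(Z=1 | obs) = 7/600 / 23/300 = 7/46
P(Z=2 | obs) = 3/100 / 23/300 = 9/23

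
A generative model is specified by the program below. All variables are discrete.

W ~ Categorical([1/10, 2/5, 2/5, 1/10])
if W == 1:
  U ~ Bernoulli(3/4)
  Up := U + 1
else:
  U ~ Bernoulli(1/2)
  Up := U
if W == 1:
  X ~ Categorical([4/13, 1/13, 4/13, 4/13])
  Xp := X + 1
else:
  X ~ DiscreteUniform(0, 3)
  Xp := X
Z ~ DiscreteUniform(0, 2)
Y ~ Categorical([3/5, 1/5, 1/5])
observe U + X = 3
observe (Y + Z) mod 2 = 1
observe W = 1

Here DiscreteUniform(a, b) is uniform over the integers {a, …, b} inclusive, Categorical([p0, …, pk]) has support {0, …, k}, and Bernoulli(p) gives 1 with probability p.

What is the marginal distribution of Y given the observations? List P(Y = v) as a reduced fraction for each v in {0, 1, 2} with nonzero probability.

P(Y=0) = 1/2, P(Y=1) = 1/3, P(Y=2) = 1/6

Enumerate traces; 8 have nonzero weight after conditioning:
  (W=1, U=0, X=3, Z=0, Y=1) weight 2/975
  (W=1, U=0, X=3, Z=1, Y=0) weight 2/325
  (W=1, U=0, X=3, Z=1, Y=2) weight 2/975
  (W=1, U=0, X=3, Z=2, Y=1) weight 2/975
  (W=1, U=1, X=2, Z=0, Y=1) weight 2/325
  (W=1, U=1, X=2, Z=1, Y=0) weight 6/325
  (W=1, U=1, X=2, Z=1, Y=2) weight 2/325
  (W=1, U=1, X=2, Z=2, Y=1) weight 2/325
Group by Y:
  weight(Y=0) = 8/325
  weight(Y=1) = 16/975
  weight(Y=2) = 8/975
Total weight = 8/325 + 16/975 + 8/975 = 16/325
P(Y=0 | obs) = 8/325 / 16/325 = 1/2
P(Y=1 | obs) = 16/975 / 16/325 = 1/3
P(Y=2 | obs) = 8/975 / 16/325 = 1/6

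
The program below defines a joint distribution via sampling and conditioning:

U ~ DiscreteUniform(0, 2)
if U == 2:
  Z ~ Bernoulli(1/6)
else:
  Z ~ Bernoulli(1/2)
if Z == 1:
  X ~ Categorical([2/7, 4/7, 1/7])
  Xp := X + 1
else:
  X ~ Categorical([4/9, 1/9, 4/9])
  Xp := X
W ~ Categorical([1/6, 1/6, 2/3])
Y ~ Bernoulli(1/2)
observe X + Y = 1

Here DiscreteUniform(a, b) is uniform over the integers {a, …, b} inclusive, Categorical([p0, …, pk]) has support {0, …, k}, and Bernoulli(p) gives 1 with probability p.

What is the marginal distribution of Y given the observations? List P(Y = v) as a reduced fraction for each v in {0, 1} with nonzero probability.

Enumerate traces; 36 have nonzero weight after conditioning:
  (U=0, Z=0, X=0, W=0, Y=1) weight 1/162
  (U=0, Z=0, X=0, W=1, Y=1) weight 1/162
  (U=0, Z=0, X=0, W=2, Y=1) weight 2/81
  (U=0, Z=0, X=1, W=0, Y=0) weight 1/648
  (U=0, Z=0, X=1, W=1, Y=0) weight 1/648
  (U=0, Z=0, X=1, W=2, Y=0) weight 1/162
  (U=0, Z=1, X=0, W=0, Y=1) weight 1/252
  (U=0, Z=1, X=0, W=1, Y=1) weight 1/252
  … 28 more
Group by Y:
  weight(Y=0) = 47/324
  weight(Y=1) = 31/162
Total weight = 47/324 + 31/162 = 109/324
P(Y=0 | obs) = 47/324 / 109/324 = 47/109
P(Y=1 | obs) = 31/162 / 109/324 = 62/109

P(Y=0) = 47/109, P(Y=1) = 62/109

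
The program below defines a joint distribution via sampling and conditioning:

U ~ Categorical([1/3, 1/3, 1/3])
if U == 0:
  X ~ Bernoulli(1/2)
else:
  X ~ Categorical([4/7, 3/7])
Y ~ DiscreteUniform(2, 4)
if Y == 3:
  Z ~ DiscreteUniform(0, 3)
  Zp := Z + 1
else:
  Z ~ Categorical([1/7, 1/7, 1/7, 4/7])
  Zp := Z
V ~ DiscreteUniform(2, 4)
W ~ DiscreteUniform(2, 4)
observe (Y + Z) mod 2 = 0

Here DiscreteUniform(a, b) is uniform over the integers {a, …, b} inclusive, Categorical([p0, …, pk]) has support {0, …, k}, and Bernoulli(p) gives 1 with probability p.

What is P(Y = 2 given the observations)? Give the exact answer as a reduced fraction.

Enumerate traces; 324 have nonzero weight after conditioning:
  (U=0, X=0, Y=2, Z=0, V=2, W=2) weight 1/1134
  (U=0, X=0, Y=2, Z=0, V=2, W=3) weight 1/1134
  (U=0, X=0, Y=2, Z=0, V=2, W=4) weight 1/1134
  (U=0, X=0, Y=2, Z=0, V=3, W=2) weight 1/1134
  (U=0, X=0, Y=2, Z=0, V=3, W=3) weight 1/1134
  (U=0, X=0, Y=2, Z=0, V=3, W=4) weight 1/1134
  (U=0, X=0, Y=2, Z=0, V=4, W=2) weight 1/1134
  (U=0, X=0, Y=2, Z=0, V=4, W=3) weight 1/1134
  (U=0, X=0, Y=3, Z=1, V=2, W=2) weight 1/648
  (U=0, X=0, Y=4, Z=0, V=2, W=2) weight 1/1134
  … 314 more
Group by Y:
  weight(Y=2) = 2/21
  weight(Y=3) = 1/6
  weight(Y=4) = 2/21
Total weight = 2/21 + 1/6 + 2/21 = 5/14
P(Y=2 | obs) = 2/21 / 5/14 = 4/15
P(Y=3 | obs) = 1/6 / 5/14 = 7/15
P(Y=4 | obs) = 2/21 / 5/14 = 4/15

P(Y = 2 | obs) = 4/15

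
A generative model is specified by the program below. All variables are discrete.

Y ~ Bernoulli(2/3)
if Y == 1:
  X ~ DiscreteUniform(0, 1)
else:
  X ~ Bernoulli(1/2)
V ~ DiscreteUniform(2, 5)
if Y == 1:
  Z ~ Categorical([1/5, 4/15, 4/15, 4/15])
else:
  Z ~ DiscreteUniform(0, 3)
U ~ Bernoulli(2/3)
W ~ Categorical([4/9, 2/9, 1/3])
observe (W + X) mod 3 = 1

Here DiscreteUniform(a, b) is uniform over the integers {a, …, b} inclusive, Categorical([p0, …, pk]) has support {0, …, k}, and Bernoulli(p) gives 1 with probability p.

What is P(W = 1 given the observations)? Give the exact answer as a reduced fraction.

Enumerate traces; 128 have nonzero weight after conditioning:
  (Y=0, X=0, V=2, Z=0, U=0, W=1) weight 1/1296
  (Y=0, X=0, V=2, Z=0, U=1, W=1) weight 1/648
  (Y=0, X=0, V=2, Z=1, U=0, W=1) weight 1/1296
  (Y=0, X=0, V=2, Z=1, U=1, W=1) weight 1/648
  (Y=0, X=0, V=2, Z=2, U=0, W=1) weight 1/1296
  (Y=0, X=0, V=2, Z=2, U=1, W=1) weight 1/648
  (Y=0, X=0, V=2, Z=3, U=0, W=1) weight 1/1296
  (Y=0, X=0, V=2, Z=3, U=1, W=1) weight 1/648
  (Y=0, X=1, V=2, Z=0, U=0, W=0) weight 1/648
  … 119 more
Group by W:
  weight(W=0) = 2/9
  weight(W=1) = 1/9
Total weight = 2/9 + 1/9 = 1/3
P(W=0 | obs) = 2/9 / 1/3 = 2/3
P(W=1 | obs) = 1/9 / 1/3 = 1/3

P(W = 1 | obs) = 1/3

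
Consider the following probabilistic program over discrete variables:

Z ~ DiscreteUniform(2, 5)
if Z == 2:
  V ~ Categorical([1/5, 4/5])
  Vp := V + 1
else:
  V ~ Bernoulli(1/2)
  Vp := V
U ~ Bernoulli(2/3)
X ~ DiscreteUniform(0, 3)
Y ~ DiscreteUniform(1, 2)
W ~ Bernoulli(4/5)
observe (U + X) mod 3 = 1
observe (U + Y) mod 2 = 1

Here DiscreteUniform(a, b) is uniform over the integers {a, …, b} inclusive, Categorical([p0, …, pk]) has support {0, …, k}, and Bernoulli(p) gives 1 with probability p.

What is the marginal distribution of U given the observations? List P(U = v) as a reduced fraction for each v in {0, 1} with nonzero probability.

P(U=0) = 1/5, P(U=1) = 4/5

Enumerate traces; 48 have nonzero weight after conditioning:
  (Z=2, V=0, U=0, X=1, Y=1, W=0) weight 1/2400
  (Z=2, V=0, U=0, X=1, Y=1, W=1) weight 1/600
  (Z=2, V=0, U=1, X=0, Y=2, W=0) weight 1/1200
  (Z=2, V=0, U=1, X=0, Y=2, W=1) weight 1/300
  (Z=2, V=0, U=1, X=3, Y=2, W=0) weight 1/1200
  (Z=2, V=0, U=1, X=3, Y=2, W=1) weight 1/300
  (Z=2, V=1, U=0, X=1, Y=1, W=0) weight 1/600
  (Z=2, V=1, U=0, X=1, Y=1, W=1) weight 1/150
  … 40 more
Group by U:
  weight(U=0) = 1/24
  weight(U=1) = 1/6
Total weight = 1/24 + 1/6 = 5/24
P(U=0 | obs) = 1/24 / 5/24 = 1/5
P(U=1 | obs) = 1/6 / 5/24 = 4/5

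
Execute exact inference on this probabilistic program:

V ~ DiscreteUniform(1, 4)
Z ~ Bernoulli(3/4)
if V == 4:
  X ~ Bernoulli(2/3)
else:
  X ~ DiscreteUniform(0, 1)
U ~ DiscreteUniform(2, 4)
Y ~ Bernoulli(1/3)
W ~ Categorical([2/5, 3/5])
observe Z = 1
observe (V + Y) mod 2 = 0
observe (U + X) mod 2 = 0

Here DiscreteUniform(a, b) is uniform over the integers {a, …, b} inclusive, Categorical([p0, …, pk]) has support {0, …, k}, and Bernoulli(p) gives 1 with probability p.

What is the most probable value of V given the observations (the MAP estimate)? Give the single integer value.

Enumerate traces; 24 have nonzero weight after conditioning:
  (V=1, Z=1, X=0, U=2, Y=1, W=0) weight 1/240
  (V=1, Z=1, X=0, U=2, Y=1, W=1) weight 1/160
  (V=1, Z=1, X=0, U=4, Y=1, W=0) weight 1/240
  (V=1, Z=1, X=0, U=4, Y=1, W=1) weight 1/160
  (V=1, Z=1, X=1, U=3, Y=1, W=0) weight 1/240
  (V=1, Z=1, X=1, U=3, Y=1, W=1) weight 1/160
  (V=2, Z=1, X=0, U=2, Y=0, W=0) weight 1/120
  (V=2, Z=1, X=0, U=2, Y=0, W=1) weight 1/80
  (V=3, Z=1, X=0, U=2, Y=1, W=0) weight 1/240
  (V=4, Z=1, X=0, U=2, Y=0, W=0) weight 1/180
  … 14 more
Group by V:
  weight(V=1) = 1/32
  weight(V=2) = 1/16
  weight(V=3) = 1/32
  weight(V=4) = 1/18
Total weight = 1/32 + 1/16 + 1/32 + 1/18 = 13/72
P(V=1 | obs) = 1/32 / 13/72 = 9/52
P(V=2 | obs) = 1/16 / 13/72 = 9/26
P(V=3 | obs) = 1/32 / 13/72 = 9/52
P(V=4 | obs) = 1/18 / 13/72 = 4/13
argmax = 2

argmax_v P(V = v | obs) = 2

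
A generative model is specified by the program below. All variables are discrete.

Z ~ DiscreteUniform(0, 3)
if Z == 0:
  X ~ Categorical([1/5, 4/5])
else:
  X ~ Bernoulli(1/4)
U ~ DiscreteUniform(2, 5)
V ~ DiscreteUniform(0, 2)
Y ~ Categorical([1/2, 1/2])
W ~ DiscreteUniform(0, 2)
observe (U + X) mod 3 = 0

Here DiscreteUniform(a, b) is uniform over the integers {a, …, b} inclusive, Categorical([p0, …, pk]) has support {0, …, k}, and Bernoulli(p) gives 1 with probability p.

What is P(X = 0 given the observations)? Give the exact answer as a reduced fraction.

Enumerate traces; 216 have nonzero weight after conditioning:
  (Z=0, X=0, U=3, V=0, Y=0, W=0) weight 1/1440
  (Z=0, X=0, U=3, V=0, Y=0, W=1) weight 1/1440
  (Z=0, X=0, U=3, V=0, Y=0, W=2) weight 1/1440
  (Z=0, X=0, U=3, V=0, Y=1, W=0) weight 1/1440
  (Z=0, X=0, U=3, V=0, Y=1, W=1) weight 1/1440
  (Z=0, X=0, U=3, V=0, Y=1, W=2) weight 1/1440
  (Z=0, X=0, U=3, V=1, Y=0, W=0) weight 1/1440
  (Z=0, X=0, U=3, V=1, Y=0, W=1) weight 1/1440
  (Z=0, X=1, U=2, V=0, Y=0, W=0) weight 1/360
  … 207 more
Group by X:
  weight(X=0) = 49/320
  weight(X=1) = 31/160
Total weight = 49/320 + 31/160 = 111/320
P(X=0 | obs) = 49/320 / 111/320 = 49/111
P(X=1 | obs) = 31/160 / 111/320 = 62/111

P(X = 0 | obs) = 49/111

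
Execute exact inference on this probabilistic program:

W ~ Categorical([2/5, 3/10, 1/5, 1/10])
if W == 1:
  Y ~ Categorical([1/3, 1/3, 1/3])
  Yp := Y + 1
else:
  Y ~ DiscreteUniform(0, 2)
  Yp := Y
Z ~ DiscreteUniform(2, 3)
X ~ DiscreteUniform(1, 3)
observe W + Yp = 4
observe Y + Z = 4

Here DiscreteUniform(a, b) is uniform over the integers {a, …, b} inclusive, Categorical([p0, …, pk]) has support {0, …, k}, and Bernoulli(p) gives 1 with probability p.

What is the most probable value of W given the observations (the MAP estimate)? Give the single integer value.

argmax_v P(W = v | obs) = 1

Enumerate traces; 9 have nonzero weight after conditioning:
  (W=1, Y=2, Z=2, X=1) weight 1/60
  (W=1, Y=2, Z=2, X=2) weight 1/60
  (W=1, Y=2, Z=2, X=3) weight 1/60
  (W=2, Y=2, Z=2, X=1) weight 1/90
  (W=2, Y=2, Z=2, X=2) weight 1/90
  (W=2, Y=2, Z=2, X=3) weight 1/90
  (W=3, Y=1, Z=3, X=1) weight 1/180
  (W=3, Y=1, Z=3, X=2) weight 1/180
  … 1 more
Group by W:
  weight(W=1) = 1/20
  weight(W=2) = 1/30
  weight(W=3) = 1/60
Total weight = 1/20 + 1/30 + 1/60 = 1/10
P(W=1 | obs) = 1/20 / 1/10 = 1/2
P(W=2 | obs) = 1/30 / 1/10 = 1/3
P(W=3 | obs) = 1/60 / 1/10 = 1/6
argmax = 1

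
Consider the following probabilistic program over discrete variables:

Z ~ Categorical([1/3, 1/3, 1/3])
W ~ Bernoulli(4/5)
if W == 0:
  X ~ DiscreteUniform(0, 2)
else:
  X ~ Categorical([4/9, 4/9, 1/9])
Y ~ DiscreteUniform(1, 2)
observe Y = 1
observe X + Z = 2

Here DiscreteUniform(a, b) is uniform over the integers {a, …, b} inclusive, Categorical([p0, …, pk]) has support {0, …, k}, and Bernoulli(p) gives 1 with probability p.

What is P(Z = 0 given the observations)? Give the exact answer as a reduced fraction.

Enumerate traces; 6 have nonzero weight after conditioning:
  (Z=0, W=0, X=2, Y=1) weight 1/90
  (Z=0, W=1, X=2, Y=1) weight 2/135
  (Z=1, W=0, X=1, Y=1) weight 1/90
  (Z=1, W=1, X=1, Y=1) weight 8/135
  (Z=2, W=0, X=0, Y=1) weight 1/90
  (Z=2, W=1, X=0, Y=1) weight 8/135
Group by Z:
  weight(Z=0) = 7/270
  weight(Z=1) = 19/270
  weight(Z=2) = 19/270
Total weight = 7/270 + 19/270 + 19/270 = 1/6
P(Z=0 | obs) = 7/270 / 1/6 = 7/45
P(Z=1 | obs) = 19/270 / 1/6 = 19/45
P(Z=2 | obs) = 19/270 / 1/6 = 19/45

P(Z = 0 | obs) = 7/45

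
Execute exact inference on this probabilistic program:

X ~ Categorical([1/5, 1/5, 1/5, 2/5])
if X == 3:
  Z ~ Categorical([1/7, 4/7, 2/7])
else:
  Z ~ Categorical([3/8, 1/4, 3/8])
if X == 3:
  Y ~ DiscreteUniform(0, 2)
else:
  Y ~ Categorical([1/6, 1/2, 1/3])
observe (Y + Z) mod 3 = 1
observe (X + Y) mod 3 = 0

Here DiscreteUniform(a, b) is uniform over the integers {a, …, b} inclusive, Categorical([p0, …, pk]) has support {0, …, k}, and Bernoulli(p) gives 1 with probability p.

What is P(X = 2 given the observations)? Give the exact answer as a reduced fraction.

P(X = 2 | obs) = 63/247

Enumerate traces; 4 have nonzero weight after conditioning:
  (X=0, Z=1, Y=0) weight 1/120
  (X=1, Z=2, Y=2) weight 1/40
  (X=2, Z=0, Y=1) weight 3/80
  (X=3, Z=1, Y=0) weight 8/105
Group by X:
  weight(X=0) = 1/120
  weight(X=1) = 1/40
  weight(X=2) = 3/80
  weight(X=3) = 8/105
Total weight = 1/120 + 1/40 + 3/80 + 8/105 = 247/1680
P(X=0 | obs) = 1/120 / 247/1680 = 14/247
P(X=1 | obs) = 1/40 / 247/1680 = 42/247
P(X=2 | obs) = 3/80 / 247/1680 = 63/247
P(X=3 | obs) = 8/105 / 247/1680 = 128/247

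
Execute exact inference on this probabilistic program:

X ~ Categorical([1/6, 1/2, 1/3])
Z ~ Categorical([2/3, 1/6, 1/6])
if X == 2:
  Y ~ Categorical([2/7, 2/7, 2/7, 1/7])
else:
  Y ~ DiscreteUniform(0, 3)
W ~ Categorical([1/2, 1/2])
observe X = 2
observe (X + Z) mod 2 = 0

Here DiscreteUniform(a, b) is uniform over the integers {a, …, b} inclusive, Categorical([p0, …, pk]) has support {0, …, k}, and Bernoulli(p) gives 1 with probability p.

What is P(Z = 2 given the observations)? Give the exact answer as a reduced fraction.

P(Z = 2 | obs) = 1/5

Enumerate traces; 16 have nonzero weight after conditioning:
  (X=2, Z=0, Y=0, W=0) weight 2/63
  (X=2, Z=0, Y=0, W=1) weight 2/63
  (X=2, Z=0, Y=1, W=0) weight 2/63
  (X=2, Z=0, Y=1, W=1) weight 2/63
  (X=2, Z=0, Y=2, W=0) weight 2/63
  (X=2, Z=0, Y=2, W=1) weight 2/63
  (X=2, Z=0, Y=3, W=0) weight 1/63
  (X=2, Z=0, Y=3, W=1) weight 1/63
  (X=2, Z=2, Y=0, W=0) weight 1/126
  … 7 more
Group by Z:
  weight(Z=0) = 2/9
  weight(Z=2) = 1/18
Total weight = 2/9 + 1/18 = 5/18
P(Z=0 | obs) = 2/9 / 5/18 = 4/5
P(Z=2 | obs) = 1/18 / 5/18 = 1/5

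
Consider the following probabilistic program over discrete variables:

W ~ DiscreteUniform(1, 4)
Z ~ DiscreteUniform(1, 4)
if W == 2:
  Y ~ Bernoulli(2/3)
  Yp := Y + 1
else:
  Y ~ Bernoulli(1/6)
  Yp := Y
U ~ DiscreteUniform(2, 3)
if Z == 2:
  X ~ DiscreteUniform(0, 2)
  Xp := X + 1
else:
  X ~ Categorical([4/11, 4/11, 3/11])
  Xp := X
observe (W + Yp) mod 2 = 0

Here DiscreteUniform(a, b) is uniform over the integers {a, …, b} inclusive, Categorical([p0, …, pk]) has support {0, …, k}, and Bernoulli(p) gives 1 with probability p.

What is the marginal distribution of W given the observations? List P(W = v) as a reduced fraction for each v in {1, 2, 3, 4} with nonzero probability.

P(W=1) = 1/11, P(W=2) = 4/11, P(W=3) = 1/11, P(W=4) = 5/11

Enumerate traces; 96 have nonzero weight after conditioning:
  (W=1, Z=1, Y=1, U=2, X=0) weight 1/528
  (W=1, Z=1, Y=1, U=2, X=1) weight 1/528
  (W=1, Z=1, Y=1, U=2, X=2) weight 1/704
  (W=1, Z=1, Y=1, U=3, X=0) weight 1/528
  (W=1, Z=1, Y=1, U=3, X=1) weight 1/528
  (W=1, Z=1, Y=1, U=3, X=2) weight 1/704
  (W=1, Z=2, Y=1, U=2, X=0) weight 1/576
  (W=1, Z=2, Y=1, U=2, X=1) weight 1/576
  (W=2, Z=1, Y=1, U=2, X=0) weight 1/132
  (W=3, Z=1, Y=1, U=2, X=0) weight 1/528
  … 86 more
Group by W:
  weight(W=1) = 1/24
  weight(W=2) = 1/6
  weight(W=3) = 1/24
  weight(W=4) = 5/24
Total weight = 1/24 + 1/6 + 1/24 + 5/24 = 11/24
P(W=1 | obs) = 1/24 / 11/24 = 1/11
P(W=2 | obs) = 1/6 / 11/24 = 4/11
P(W=3 | obs) = 1/24 / 11/24 = 1/11
P(W=4 | obs) = 5/24 / 11/24 = 5/11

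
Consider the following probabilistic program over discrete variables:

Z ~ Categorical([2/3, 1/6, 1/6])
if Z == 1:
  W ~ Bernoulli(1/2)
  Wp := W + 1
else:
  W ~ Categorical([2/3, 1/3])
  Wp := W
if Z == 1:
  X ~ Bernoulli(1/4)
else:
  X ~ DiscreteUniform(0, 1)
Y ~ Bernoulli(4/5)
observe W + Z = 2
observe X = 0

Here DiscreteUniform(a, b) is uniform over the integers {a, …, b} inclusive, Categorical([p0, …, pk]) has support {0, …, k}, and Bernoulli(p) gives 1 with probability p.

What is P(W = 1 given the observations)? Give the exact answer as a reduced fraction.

Enumerate traces; 4 have nonzero weight after conditioning:
  (Z=1, W=1, X=0, Y=0) weight 1/80
  (Z=1, W=1, X=0, Y=1) weight 1/20
  (Z=2, W=0, X=0, Y=0) weight 1/90
  (Z=2, W=0, X=0, Y=1) weight 2/45
Group by W:
  weight(W=0) = 1/18
  weight(W=1) = 1/16
Total weight = 1/18 + 1/16 = 17/144
P(W=0 | obs) = 1/18 / 17/144 = 8/17
P(W=1 | obs) = 1/16 / 17/144 = 9/17

P(W = 1 | obs) = 9/17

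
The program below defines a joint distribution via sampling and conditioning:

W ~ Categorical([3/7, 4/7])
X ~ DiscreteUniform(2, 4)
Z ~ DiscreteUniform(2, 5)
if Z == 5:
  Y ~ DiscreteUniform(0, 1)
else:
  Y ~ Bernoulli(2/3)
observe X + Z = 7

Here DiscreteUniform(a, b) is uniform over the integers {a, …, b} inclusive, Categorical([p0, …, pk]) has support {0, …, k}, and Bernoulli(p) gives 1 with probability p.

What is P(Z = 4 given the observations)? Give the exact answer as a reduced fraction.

Enumerate traces; 12 have nonzero weight after conditioning:
  (W=0, X=2, Z=5, Y=0) weight 1/56
  (W=0, X=2, Z=5, Y=1) weight 1/56
  (W=0, X=3, Z=4, Y=0) weight 1/84
  (W=0, X=3, Z=4, Y=1) weight 1/42
  (W=0, X=4, Z=3, Y=0) weight 1/84
  (W=0, X=4, Z=3, Y=1) weight 1/42
  (W=1, X=2, Z=5, Y=0) weight 1/42
  (W=1, X=2, Z=5, Y=1) weight 1/42
  … 4 more
Group by Z:
  weight(Z=3) = 1/12
  weight(Z=4) = 1/12
  weight(Z=5) = 1/12
Total weight = 1/12 + 1/12 + 1/12 = 1/4
P(Z=3 | obs) = 1/12 / 1/4 = 1/3
P(Z=4 | obs) = 1/12 / 1/4 = 1/3
P(Z=5 | obs) = 1/12 / 1/4 = 1/3

P(Z = 4 | obs) = 1/3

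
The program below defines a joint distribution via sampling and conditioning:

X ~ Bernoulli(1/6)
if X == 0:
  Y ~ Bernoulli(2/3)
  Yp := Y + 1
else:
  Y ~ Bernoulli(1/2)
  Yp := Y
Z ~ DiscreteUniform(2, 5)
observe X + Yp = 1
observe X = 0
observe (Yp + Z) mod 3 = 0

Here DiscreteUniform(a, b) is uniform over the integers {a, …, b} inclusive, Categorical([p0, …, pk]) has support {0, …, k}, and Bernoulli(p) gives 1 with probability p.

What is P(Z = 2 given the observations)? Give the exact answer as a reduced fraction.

P(Z = 2 | obs) = 1/2

Enumerate traces; 2 have nonzero weight after conditioning:
  (X=0, Y=0, Z=2) weight 5/72
  (X=0, Y=0, Z=5) weight 5/72
Group by Z:
  weight(Z=2) = 5/72
  weight(Z=5) = 5/72
Total weight = 5/72 + 5/72 = 5/36
P(Z=2 | obs) = 5/72 / 5/36 = 1/2
P(Z=5 | obs) = 5/72 / 5/36 = 1/2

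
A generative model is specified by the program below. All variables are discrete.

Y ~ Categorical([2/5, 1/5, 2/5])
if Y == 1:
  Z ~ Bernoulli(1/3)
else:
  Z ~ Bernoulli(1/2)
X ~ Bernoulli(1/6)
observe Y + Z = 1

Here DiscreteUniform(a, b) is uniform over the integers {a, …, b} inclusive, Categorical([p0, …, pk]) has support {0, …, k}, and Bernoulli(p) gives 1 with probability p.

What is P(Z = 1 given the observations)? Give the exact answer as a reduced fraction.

P(Z = 1 | obs) = 3/5

Enumerate traces; 4 have nonzero weight after conditioning:
  (Y=0, Z=1, X=0) weight 1/6
  (Y=0, Z=1, X=1) weight 1/30
  (Y=1, Z=0, X=0) weight 1/9
  (Y=1, Z=0, X=1) weight 1/45
Group by Z:
  weight(Z=0) = 2/15
  weight(Z=1) = 1/5
Total weight = 2/15 + 1/5 = 1/3
P(Z=0 | obs) = 2/15 / 1/3 = 2/5
P(Z=1 | obs) = 1/5 / 1/3 = 3/5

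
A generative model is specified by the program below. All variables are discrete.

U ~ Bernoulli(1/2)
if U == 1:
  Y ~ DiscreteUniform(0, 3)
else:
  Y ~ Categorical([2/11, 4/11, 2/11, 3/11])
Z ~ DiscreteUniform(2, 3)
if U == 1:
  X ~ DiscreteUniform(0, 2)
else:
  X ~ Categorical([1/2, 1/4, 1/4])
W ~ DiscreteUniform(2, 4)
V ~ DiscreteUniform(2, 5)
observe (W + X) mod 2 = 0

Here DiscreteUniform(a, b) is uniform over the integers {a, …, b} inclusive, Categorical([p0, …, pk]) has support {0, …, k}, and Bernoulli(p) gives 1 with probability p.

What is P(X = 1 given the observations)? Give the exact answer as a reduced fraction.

Enumerate traces; 320 have nonzero weight after conditioning:
  (U=0, Y=0, Z=2, X=0, W=2, V=2) weight 1/528
  (U=0, Y=0, Z=2, X=0, W=2, V=3) weight 1/528
  (U=0, Y=0, Z=2, X=0, W=2, V=4) weight 1/528
  (U=0, Y=0, Z=2, X=0, W=2, V=5) weight 1/528
  (U=0, Y=0, Z=2, X=0, W=4, V=2) weight 1/528
  (U=0, Y=0, Z=2, X=0, W=4, V=3) weight 1/528
  (U=0, Y=0, Z=2, X=0, W=4, V=4) weight 1/528
  (U=0, Y=0, Z=2, X=0, W=4, V=5) weight 1/528
  (U=0, Y=0, Z=2, X=1, W=3, V=2) weight 1/1056
  (U=0, Y=0, Z=2, X=2, W=2, V=2) weight 1/1056
  … 310 more
Group by X:
  weight(X=0) = 5/18
  weight(X=1) = 7/72
  weight(X=2) = 7/36
Total weight = 5/18 + 7/72 + 7/36 = 41/72
P(X=0 | obs) = 5/18 / 41/72 = 20/41
P(X=1 | obs) = 7/72 / 41/72 = 7/41
P(X=2 | obs) = 7/36 / 41/72 = 14/41

P(X = 1 | obs) = 7/41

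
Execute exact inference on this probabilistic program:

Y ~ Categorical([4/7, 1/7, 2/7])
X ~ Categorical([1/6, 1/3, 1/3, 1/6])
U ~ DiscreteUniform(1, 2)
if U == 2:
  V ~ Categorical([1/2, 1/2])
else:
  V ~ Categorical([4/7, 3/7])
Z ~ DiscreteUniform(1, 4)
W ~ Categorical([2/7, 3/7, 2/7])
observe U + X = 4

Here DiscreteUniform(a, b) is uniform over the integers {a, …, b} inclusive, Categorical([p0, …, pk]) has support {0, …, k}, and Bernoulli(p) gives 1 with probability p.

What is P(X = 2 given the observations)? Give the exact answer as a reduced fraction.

P(X = 2 | obs) = 2/3

Enumerate traces; 144 have nonzero weight after conditioning:
  (Y=0, X=2, U=2, V=0, Z=1, W=0) weight 1/294
  (Y=0, X=2, U=2, V=0, Z=1, W=1) weight 1/196
  (Y=0, X=2, U=2, V=0, Z=1, W=2) weight 1/294
  (Y=0, X=2, U=2, V=0, Z=2, W=0) weight 1/294
  (Y=0, X=2, U=2, V=0, Z=2, W=1) weight 1/196
  (Y=0, X=2, U=2, V=0, Z=2, W=2) weight 1/294
  (Y=0, X=2, U=2, V=0, Z=3, W=0) weight 1/294
  (Y=0, X=2, U=2, V=0, Z=3, W=1) weight 1/196
  (Y=0, X=3, U=1, V=0, Z=1, W=0) weight 2/1029
  … 135 more
Group by X:
  weight(X=2) = 1/6
  weight(X=3) = 1/12
Total weight = 1/6 + 1/12 = 1/4
P(X=2 | obs) = 1/6 / 1/4 = 2/3
P(X=3 | obs) = 1/12 / 1/4 = 1/3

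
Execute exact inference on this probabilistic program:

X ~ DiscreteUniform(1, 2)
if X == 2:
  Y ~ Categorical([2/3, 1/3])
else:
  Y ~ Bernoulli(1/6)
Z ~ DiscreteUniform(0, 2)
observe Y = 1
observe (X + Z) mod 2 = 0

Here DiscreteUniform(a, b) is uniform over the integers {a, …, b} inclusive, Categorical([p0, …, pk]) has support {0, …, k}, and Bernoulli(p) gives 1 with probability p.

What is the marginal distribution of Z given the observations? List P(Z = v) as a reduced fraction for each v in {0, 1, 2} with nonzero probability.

P(Z=0) = 2/5, P(Z=1) = 1/5, P(Z=2) = 2/5

Enumerate traces; 3 have nonzero weight after conditioning:
  (X=1, Y=1, Z=1) weight 1/36
  (X=2, Y=1, Z=0) weight 1/18
  (X=2, Y=1, Z=2) weight 1/18
Group by Z:
  weight(Z=0) = 1/18
  weight(Z=1) = 1/36
  weight(Z=2) = 1/18
Total weight = 1/18 + 1/36 + 1/18 = 5/36
P(Z=0 | obs) = 1/18 / 5/36 = 2/5
P(Z=1 | obs) = 1/36 / 5/36 = 1/5
P(Z=2 | obs) = 1/18 / 5/36 = 2/5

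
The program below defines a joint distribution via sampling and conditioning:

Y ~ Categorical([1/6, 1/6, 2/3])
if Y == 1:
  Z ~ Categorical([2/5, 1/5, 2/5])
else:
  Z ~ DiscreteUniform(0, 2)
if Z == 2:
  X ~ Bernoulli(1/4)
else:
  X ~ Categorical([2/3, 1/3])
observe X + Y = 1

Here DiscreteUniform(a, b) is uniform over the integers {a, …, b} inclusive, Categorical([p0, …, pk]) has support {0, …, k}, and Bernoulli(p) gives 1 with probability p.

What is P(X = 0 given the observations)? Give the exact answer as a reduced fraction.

Enumerate traces; 6 have nonzero weight after conditioning:
  (Y=0, Z=0, X=1) weight 1/54
  (Y=0, Z=1, X=1) weight 1/54
  (Y=0, Z=2, X=1) weight 1/72
  (Y=1, Z=0, X=0) weight 2/45
  (Y=1, Z=1, X=0) weight 1/45
  (Y=1, Z=2, X=0) weight 1/20
Group by X:
  weight(X=0) = 7/60
  weight(X=1) = 11/216
Total weight = 7/60 + 11/216 = 181/1080
P(X=0 | obs) = 7/60 / 181/1080 = 126/181
P(X=1 | obs) = 11/216 / 181/1080 = 55/181

P(X = 0 | obs) = 126/181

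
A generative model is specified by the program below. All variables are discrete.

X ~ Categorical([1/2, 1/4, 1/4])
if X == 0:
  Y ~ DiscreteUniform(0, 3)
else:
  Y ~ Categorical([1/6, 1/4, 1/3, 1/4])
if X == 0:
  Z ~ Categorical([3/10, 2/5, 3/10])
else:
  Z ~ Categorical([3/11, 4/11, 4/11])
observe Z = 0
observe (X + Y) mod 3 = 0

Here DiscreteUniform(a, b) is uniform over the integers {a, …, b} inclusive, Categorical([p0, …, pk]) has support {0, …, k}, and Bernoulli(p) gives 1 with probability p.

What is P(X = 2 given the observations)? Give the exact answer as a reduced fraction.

Enumerate traces; 4 have nonzero weight after conditioning:
  (X=0, Y=0, Z=0) weight 3/80
  (X=0, Y=3, Z=0) weight 3/80
  (X=1, Y=2, Z=0) weight 1/44
  (X=2, Y=1, Z=0) weight 3/176
Group by X:
  weight(X=0) = 3/40
  weight(X=1) = 1/44
  weight(X=2) = 3/176
Total weight = 3/40 + 1/44 + 3/176 = 101/880
P(X=0 | obs) = 3/40 / 101/880 = 66/101
P(X=1 | obs) = 1/44 / 101/880 = 20/101
P(X=2 | obs) = 3/176 / 101/880 = 15/101

P(X = 2 | obs) = 15/101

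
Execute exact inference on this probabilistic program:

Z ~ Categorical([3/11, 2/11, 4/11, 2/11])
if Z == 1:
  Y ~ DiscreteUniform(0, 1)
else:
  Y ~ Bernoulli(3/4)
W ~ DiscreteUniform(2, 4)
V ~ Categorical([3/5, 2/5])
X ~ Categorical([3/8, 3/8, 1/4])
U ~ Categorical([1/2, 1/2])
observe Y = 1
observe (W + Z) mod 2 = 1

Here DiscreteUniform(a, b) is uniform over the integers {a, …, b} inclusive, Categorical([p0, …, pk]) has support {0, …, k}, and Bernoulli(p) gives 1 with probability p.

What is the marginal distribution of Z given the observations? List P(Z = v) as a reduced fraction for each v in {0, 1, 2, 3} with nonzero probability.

Enumerate traces; 72 have nonzero weight after conditioning:
  (Z=0, Y=1, W=3, V=0, X=0, U=0) weight 27/3520
  (Z=0, Y=1, W=3, V=0, X=0, U=1) weight 27/3520
  (Z=0, Y=1, W=3, V=0, X=1, U=0) weight 27/3520
  (Z=0, Y=1, W=3, V=0, X=1, U=1) weight 27/3520
  (Z=0, Y=1, W=3, V=0, X=2, U=0) weight 9/1760
  (Z=0, Y=1, W=3, V=0, X=2, U=1) weight 9/1760
  (Z=0, Y=1, W=3, V=1, X=0, U=0) weight 9/1760
  (Z=0, Y=1, W=3, V=1, X=0, U=1) weight 9/1760
  (Z=1, Y=1, W=2, V=0, X=0, U=0) weight 3/880
  (Z=2, Y=1, W=3, V=0, X=0, U=0) weight 9/880
  … 62 more
Group by Z:
  weight(Z=0) = 3/44
  weight(Z=1) = 2/33
  weight(Z=2) = 1/11
  weight(Z=3) = 1/11
Total weight = 3/44 + 2/33 + 1/11 + 1/11 = 41/132
P(Z=0 | obs) = 3/44 / 41/132 = 9/41
P(Z=1 | obs) = 2/33 / 41/132 = 8/41
P(Z=2 | obs) = 1/11 / 41/132 = 12/41
P(Z=3 | obs) = 1/11 / 41/132 = 12/41

P(Z=0) = 9/41, P(Z=1) = 8/41, P(Z=2) = 12/41, P(Z=3) = 12/41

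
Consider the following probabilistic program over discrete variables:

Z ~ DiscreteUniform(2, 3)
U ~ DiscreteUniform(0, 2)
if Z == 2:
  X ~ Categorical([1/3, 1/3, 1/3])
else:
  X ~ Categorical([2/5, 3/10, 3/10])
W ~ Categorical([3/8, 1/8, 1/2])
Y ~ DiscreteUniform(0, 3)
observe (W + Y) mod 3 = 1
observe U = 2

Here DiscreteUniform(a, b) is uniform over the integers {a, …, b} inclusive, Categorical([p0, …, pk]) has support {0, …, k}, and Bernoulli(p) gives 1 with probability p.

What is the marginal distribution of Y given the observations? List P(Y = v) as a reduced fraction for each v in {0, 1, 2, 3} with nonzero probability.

Enumerate traces; 24 have nonzero weight after conditioning:
  (Z=2, U=2, X=0, W=0, Y=1) weight 1/192
  (Z=2, U=2, X=0, W=1, Y=0) weight 1/576
  (Z=2, U=2, X=0, W=1, Y=3) weight 1/576
  (Z=2, U=2, X=0, W=2, Y=2) weight 1/144
  (Z=2, U=2, X=1, W=0, Y=1) weight 1/192
  (Z=2, U=2, X=1, W=1, Y=0) weight 1/576
  (Z=2, U=2, X=1, W=1, Y=3) weight 1/576
  (Z=2, U=2, X=1, W=2, Y=2) weight 1/144
  … 16 more
Group by Y:
  weight(Y=0) = 1/96
  weight(Y=1) = 1/32
  weight(Y=2) = 1/24
  weight(Y=3) = 1/96
Total weight = 1/96 + 1/32 + 1/24 + 1/96 = 3/32
P(Y=0 | obs) = 1/96 / 3/32 = 1/9
P(Y=1 | obs) = 1/32 / 3/32 = 1/3
P(Y=2 | obs) = 1/24 / 3/32 = 4/9
P(Y=3 | obs) = 1/96 / 3/32 = 1/9

P(Y=0) = 1/9, P(Y=1) = 1/3, P(Y=2) = 4/9, P(Y=3) = 1/9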